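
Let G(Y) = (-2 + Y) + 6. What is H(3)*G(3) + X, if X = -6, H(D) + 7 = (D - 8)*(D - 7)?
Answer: 85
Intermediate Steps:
H(D) = -7 + (-8 + D)*(-7 + D) (H(D) = -7 + (D - 8)*(D - 7) = -7 + (-8 + D)*(-7 + D))
G(Y) = 4 + Y
H(3)*G(3) + X = (49 + 3**2 - 15*3)*(4 + 3) - 6 = (49 + 9 - 45)*7 - 6 = 13*7 - 6 = 91 - 6 = 85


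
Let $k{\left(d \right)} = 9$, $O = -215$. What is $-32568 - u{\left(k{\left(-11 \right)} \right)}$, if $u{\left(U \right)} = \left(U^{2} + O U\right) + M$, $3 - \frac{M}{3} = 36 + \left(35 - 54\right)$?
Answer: $-30672$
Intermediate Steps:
$M = -42$ ($M = 9 - 3 \left(36 + \left(35 - 54\right)\right) = 9 - 3 \left(36 - 19\right) = 9 - 51 = -42$)
$u{\left(U \right)} = -42 + U^{2} - 215 U$ ($u{\left(U \right)} = \left(U^{2} - 215 U\right) - 42 = -42 + U^{2} - 215 U$)
$-32568 - u{\left(k{\left(-11 \right)} \right)} = -32568 - \left(-42 + 9^{2} - 1935\right) = -32568 - \left(-42 + 81 - 1935\right) = -32568 - -1896 = -32568 + 1896 = -30672$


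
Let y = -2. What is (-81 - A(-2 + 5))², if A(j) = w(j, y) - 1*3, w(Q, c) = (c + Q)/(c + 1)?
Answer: 5929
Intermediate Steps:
w(Q, c) = (Q + c)/(1 + c)
A(j) = -1 - j (A(j) = (j - 2)/(1 - 2) - 1*3 = (-2 + j)/(-1) - 3 = -(-2 + j) - 3 = (2 - j) - 3 = -1 - j)
(-81 - A(-2 + 5))² = (-81 - (-1 - (-2 + 5)))² = (-81 - (-1 - 1*3))² = (-81 - (-1 - 3))² = (-81 - 1*(-4))² = (-81 + 4)² = (-77)² = 5929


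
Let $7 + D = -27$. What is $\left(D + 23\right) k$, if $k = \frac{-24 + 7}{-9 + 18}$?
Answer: $\frac{187}{9} \approx 20.778$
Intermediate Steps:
$D = -34$ ($D = -7 - 27 = -34$)
$k = - \frac{17}{9} \approx -1.8889$
$\left(D + 23\right) k = \left(-34 + 23\right) \left(- \frac{17}{9}\right) = \left(-11\right) \left(- \frac{17}{9}\right) = \frac{187}{9}$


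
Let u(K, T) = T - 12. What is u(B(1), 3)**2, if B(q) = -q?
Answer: 81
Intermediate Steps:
u(K, T) = -12 + T
u(B(1), 3)**2 = (-12 + 3)**2 = (-9)**2 = 81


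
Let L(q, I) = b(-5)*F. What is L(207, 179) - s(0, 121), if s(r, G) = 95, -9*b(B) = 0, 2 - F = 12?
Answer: -95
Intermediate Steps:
F = -10 (F = 2 - 1*12 = 2 - 12 = -10)
b(B) = 0 (b(B) = -⅑*0 = 0)
L(q, I) = 0 (L(q, I) = 0*(-10) = 0)
L(207, 179) - s(0, 121) = 0 - 1*95 = 0 - 95 = -95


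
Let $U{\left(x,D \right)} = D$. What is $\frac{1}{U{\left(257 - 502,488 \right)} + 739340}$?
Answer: $\frac{1}{739828} \approx 1.3517 \cdot 10^{-6}$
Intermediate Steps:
$\frac{1}{U{\left(257 - 502,488 \right)} + 739340} = \frac{1}{488 + 739340} = \frac{1}{739828}$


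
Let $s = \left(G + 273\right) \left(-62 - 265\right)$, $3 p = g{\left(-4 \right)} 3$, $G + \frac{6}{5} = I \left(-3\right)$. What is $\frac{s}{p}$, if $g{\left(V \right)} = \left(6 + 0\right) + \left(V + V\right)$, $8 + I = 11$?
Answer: $\frac{214839}{5} \approx 42968.0$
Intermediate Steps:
$I = 3$ ($I = -8 + 11 = 3$)
$g{\left(V \right)} = 6 + 2 V$
$G = - \frac{51}{5}$ ($G = - \frac{6}{5} + 3 \left(-3\right) = - \frac{6}{5} - 9 = - \frac{51}{5} \approx -10.2$)
$p = -2$ ($p = \frac{\left(6 + 2 \left(-4\right)\right) 3}{3} = \frac{\left(6 - 8\right) 3}{3} = \frac{\left(-2\right) 3}{3} = \frac{1}{3} \left(-6\right) = -2$)
$s = - \frac{429678}{5}$ ($s = \left(- \frac{51}{5} + 273\right) \left(-62 - 265\right) = \frac{1314}{5} \left(-327\right) = - \frac{429678}{5} \approx -85936.0$)
$\frac{s}{p} = - \frac{429678}{5 \left(-2\right)} = \left(- \frac{429678}{5}\right) \left(- \frac{1}{2}\right) = \frac{214839}{5}$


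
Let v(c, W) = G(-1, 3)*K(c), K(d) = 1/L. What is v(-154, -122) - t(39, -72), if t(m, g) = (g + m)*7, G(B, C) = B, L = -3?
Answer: 694/3 ≈ 231.33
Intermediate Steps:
t(m, g) = 7*g + 7*m
K(d) = -⅓ (K(d) = 1/(-3) = -⅓)
v(c, W) = ⅓ (v(c, W) = -1*(-⅓) = ⅓)
v(-154, -122) - t(39, -72) = ⅓ - (7*(-72) + 7*39) = ⅓ - (-504 + 273) = ⅓ - 1*(-231) = ⅓ + 231 = 694/3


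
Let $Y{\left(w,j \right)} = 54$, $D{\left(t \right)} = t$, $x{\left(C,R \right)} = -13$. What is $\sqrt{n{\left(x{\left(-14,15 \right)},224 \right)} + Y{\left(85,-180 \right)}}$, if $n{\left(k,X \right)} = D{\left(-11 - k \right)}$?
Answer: $2 \sqrt{14} \approx 7.4833$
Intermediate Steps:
$n{\left(k,X \right)} = -11 - k$
$\sqrt{n{\left(x{\left(-14,15 \right)},224 \right)} + Y{\left(85,-180 \right)}} = \sqrt{\left(-11 - -13\right) + 54} = \sqrt{\left(-11 + 13\right) + 54} = \sqrt{2 + 54} = \sqrt{56} = 2 \sqrt{14}$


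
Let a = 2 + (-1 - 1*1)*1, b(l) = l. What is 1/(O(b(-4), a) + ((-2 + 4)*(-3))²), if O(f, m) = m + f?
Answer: 1/32 ≈ 0.031250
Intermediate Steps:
a = 0 (a = 2 + (-1 - 1)*1 = 2 - 2*1 = 2 - 2 = 0)
O(f, m) = f + m
1/(O(b(-4), a) + ((-2 + 4)*(-3))²) = 1/((-4 + 0) + ((-2 + 4)*(-3))²) = 1/(-4 + (2*(-3))²) = 1/(-4 + (-6)²) = 1/(-4 + 36) = 1/32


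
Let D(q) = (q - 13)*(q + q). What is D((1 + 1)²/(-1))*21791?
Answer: 2963576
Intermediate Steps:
D(q) = 2*q*(-13 + q) (D(q) = (-13 + q)*(2*q) = 2*q*(-13 + q))
D((1 + 1)²/(-1))*21791 = (2*((1 + 1)²/(-1))*(-13 + (1 + 1)²/(-1)))*21791 = (2*(2²*(-1))*(-13 + 2²*(-1)))*21791 = (2*(4*(-1))*(-13 + 4*(-1)))*21791 = (2*(-4)*(-13 - 4))*21791 = (2*(-4)*(-17))*21791 = 136*21791 = 2963576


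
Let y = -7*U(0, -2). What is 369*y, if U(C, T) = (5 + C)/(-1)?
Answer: 12915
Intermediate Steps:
U(C, T) = -5 - C (U(C, T) = (5 + C)*(-1) = -5 - C)
y = 35 (y = -7*(-5 - 1*0) = -7*(-5 + 0) = -7*(-5) = 35)
369*y = 369*35 = 12915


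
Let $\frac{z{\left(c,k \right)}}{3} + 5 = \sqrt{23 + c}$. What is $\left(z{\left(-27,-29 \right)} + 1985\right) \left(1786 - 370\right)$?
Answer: $2789520 + 8496 i \approx 2.7895 \cdot 10^{6} + 8496.0 i$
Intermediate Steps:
$z{\left(c,k \right)} = -15 + 3 \sqrt{23 + c}$
$\left(z{\left(-27,-29 \right)} + 1985\right) \left(1786 - 370\right) = \left(\left(-15 + 3 \sqrt{23 - 27}\right) + 1985\right) \left(1786 - 370\right) = \left(\left(-15 + 3 \sqrt{-4}\right) + 1985\right) 1416 = \left(\left(-15 + 3 \cdot 2 i\right) + 1985\right) 1416 = \left(\left(-15 + 6 i\right) + 1985\right) 1416 = \left(1970 + 6 i\right) 1416 = 2789520 + 8496 i$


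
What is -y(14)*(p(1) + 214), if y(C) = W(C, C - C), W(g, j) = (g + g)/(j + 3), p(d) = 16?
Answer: -6440/3 ≈ -2146.7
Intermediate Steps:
W(g, j) = 2*g/(3 + j) (W(g, j) = (2*g)/(3 + j) = 2*g/(3 + j))
y(C) = 2*C/3 (y(C) = 2*C/(3 + (C - C)) = 2*C/(3 + 0) = 2*C/3)
-y(14)*(p(1) + 214) = -(⅔)*14*(16 + 214) = -28*230/3 = -1*6440/3 = -6440/3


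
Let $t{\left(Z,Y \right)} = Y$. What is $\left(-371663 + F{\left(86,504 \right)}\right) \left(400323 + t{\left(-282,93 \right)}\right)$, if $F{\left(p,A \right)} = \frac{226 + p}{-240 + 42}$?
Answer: $- \frac{1637024870432}{11} \approx -1.4882 \cdot 10^{11}$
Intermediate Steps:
$F{\left(p,A \right)} = - \frac{113}{99} - \frac{p}{198}$ ($F{\left(p,A \right)} = \frac{226 + p}{-198} = \left(226 + p\right) \left(- \frac{1}{198}\right) = - \frac{113}{99} - \frac{p}{198}$)
$\left(-371663 + F{\left(86,504 \right)}\right) \left(400323 + t{\left(-282,93 \right)}\right) = \left(-371663 - \frac{52}{33}\right) \left(400323 + 93\right) = \left(-371663 - \frac{52}{33}\right) 400416 = \left(- \frac{12264931}{33}\right) 400416 = - \frac{1637024870432}{11}$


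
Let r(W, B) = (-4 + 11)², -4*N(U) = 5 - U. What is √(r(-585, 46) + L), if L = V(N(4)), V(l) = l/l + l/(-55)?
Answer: √605055/110 ≈ 7.0714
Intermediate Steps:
N(U) = -5/4 + U/4 (N(U) = -(5 - U)/4 = -5/4 + U/4)
r(W, B) = 49 (r(W, B) = 7² = 49)
V(l) = 1 - l/55 (V(l) = 1 + l*(-1/55) = 1 - l/55)
L = 221/220 (L = 1 - (-5/4 + (¼)*4)/55 = 1 - (-5/4 + 1)/55 = 1 - 1/55*(-¼) = 1 + 1/220 = 221/220 ≈ 1.0045)
√(r(-585, 46) + L) = √(49 + 221/220) = √(11001/220) = √605055/110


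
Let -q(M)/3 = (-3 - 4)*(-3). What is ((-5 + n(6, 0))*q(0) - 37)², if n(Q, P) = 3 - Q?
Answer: 218089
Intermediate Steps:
q(M) = -63 (q(M) = -3*(-3 - 4)*(-3) = -(-21)*(-3) = -3*21 = -63)
((-5 + n(6, 0))*q(0) - 37)² = ((-5 + (3 - 1*6))*(-63) - 37)² = ((-5 + (3 - 6))*(-63) - 37)² = ((-5 - 3)*(-63) - 37)² = (-8*(-63) - 37)² = (504 - 37)² = 467² = 218089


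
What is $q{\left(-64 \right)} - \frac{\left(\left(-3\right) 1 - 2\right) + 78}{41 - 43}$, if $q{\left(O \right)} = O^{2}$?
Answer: $\frac{8265}{2} \approx 4132.5$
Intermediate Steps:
$q{\left(-64 \right)} - \frac{\left(\left(-3\right) 1 - 2\right) + 78}{41 - 43} = \left(-64\right)^{2} - \frac{\left(\left(-3\right) 1 - 2\right) + 78}{41 - 43} = 4096 - \frac{\left(-3 - 2\right) + 78}{-2} = 4096 - - \frac{-5 + 78}{2} = 4096 - \left(- \frac{1}{2}\right) 73 = 4096 - - \frac{73}{2} = 4096 + \frac{73}{2} = \frac{8265}{2}$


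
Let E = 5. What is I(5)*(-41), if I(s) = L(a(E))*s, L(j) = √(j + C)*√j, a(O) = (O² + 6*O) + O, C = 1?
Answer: -410*√915 ≈ -12402.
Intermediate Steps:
a(O) = O² + 7*O
L(j) = √j*√(1 + j) (L(j) = √(j + 1)*√j = √(1 + j)*√j = √j*√(1 + j))
I(s) = 2*s*√915 (I(s) = (√(5*(7 + 5))*√(1 + 5*(7 + 5)))*s = (√(5*12)*√(1 + 5*12))*s = (√60*√(1 + 60))*s = ((2*√15)*√61)*s = (2*√915)*s = 2*s*√915)
I(5)*(-41) = (2*5*√915)*(-41) = (10*√915)*(-41) = -410*√915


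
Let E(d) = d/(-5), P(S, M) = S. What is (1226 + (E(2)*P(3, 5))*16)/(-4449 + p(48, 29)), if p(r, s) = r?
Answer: -6034/22005 ≈ -0.27421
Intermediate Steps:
E(d) = -d/5 (E(d) = d*(-1/5) = -d/5)
(1226 + (E(2)*P(3, 5))*16)/(-4449 + p(48, 29)) = (1226 + (-1/5*2*3)*16)/(-4449 + 48) = (1226 - 2/5*3*16)/(-4401) = (1226 - 6/5*16)*(-1/4401) = (1226 - 96/5)*(-1/4401) = (6034/5)*(-1/4401) = -6034/22005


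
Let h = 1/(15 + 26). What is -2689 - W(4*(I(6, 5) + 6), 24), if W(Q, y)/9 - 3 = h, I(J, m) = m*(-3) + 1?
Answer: -111365/41 ≈ -2716.2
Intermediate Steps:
I(J, m) = 1 - 3*m (I(J, m) = -3*m + 1 = 1 - 3*m)
h = 1/41 ≈ 0.024390
W(Q, y) = 1116/41 (W(Q, y) = 27 + 9*(1/41) = 27 + 9/41 = 1116/41)
-2689 - W(4*(I(6, 5) + 6), 24) = -2689 - 1*1116/41 = -2689 - 1116/41 = -111365/41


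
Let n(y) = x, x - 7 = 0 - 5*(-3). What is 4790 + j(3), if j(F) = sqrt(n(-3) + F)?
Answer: 4795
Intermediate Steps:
x = 22 (x = 7 + (0 - 5*(-3)) = 7 + (0 + 15) = 7 + 15 = 22)
n(y) = 22
j(F) = sqrt(22 + F)
4790 + j(3) = 4790 + sqrt(22 + 3) = 4790 + sqrt(25) = 4790 + 5 = 4795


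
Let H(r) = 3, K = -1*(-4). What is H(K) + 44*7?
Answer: 311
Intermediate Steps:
K = 4
H(K) + 44*7 = 3 + 44*7 = 3 + 308 = 311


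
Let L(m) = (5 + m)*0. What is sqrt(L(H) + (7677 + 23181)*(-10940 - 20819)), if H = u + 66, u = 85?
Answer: I*sqrt(980019222) ≈ 31305.0*I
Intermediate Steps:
H = 151 (H = 85 + 66 = 151)
L(m) = 0
sqrt(L(H) + (7677 + 23181)*(-10940 - 20819)) = sqrt(0 + (7677 + 23181)*(-10940 - 20819)) = sqrt(0 + 30858*(-31759)) = sqrt(0 - 980019222) = sqrt(-980019222) = I*sqrt(980019222)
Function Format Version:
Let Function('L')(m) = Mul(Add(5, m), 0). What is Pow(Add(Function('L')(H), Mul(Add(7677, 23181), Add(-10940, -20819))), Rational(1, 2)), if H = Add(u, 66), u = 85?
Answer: Mul(I, Pow(980019222, Rational(1, 2))) ≈ Mul(31305., I)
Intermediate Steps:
H = 151 (H = Add(85, 66) = 151)
Function('L')(m) = 0
Pow(Add(Function('L')(H), Mul(Add(7677, 23181), Add(-10940, -20819))), Rational(1, 2)) = Pow(Add(0, Mul(Add(7677, 23181), Add(-10940, -20819))), Rational(1, 2)) = Pow(Add(0, Mul(30858, -31759)), Rational(1, 2)) = Pow(Add(0, -980019222), Rational(1, 2)) = Pow(-980019222, Rational(1, 2)) = Mul(I, Pow(980019222, Rational(1, 2)))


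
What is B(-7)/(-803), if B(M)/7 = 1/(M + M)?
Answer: 1/1606 ≈ 0.00062266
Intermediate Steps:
B(M) = 7/(2*M) (B(M) = 7/(M + M) = 7/((2*M)) = 7*(1/(2*M)) = 7/(2*M))
B(-7)/(-803) = ((7/2)/(-7))/(-803) = ((7/2)*(-⅐))*(-1/803) = -½*(-1/803) = 1/1606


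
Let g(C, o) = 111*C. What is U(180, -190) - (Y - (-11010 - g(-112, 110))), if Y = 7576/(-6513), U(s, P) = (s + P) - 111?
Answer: 8480989/6513 ≈ 1302.2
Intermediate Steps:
U(s, P) = -111 + P + s (U(s, P) = (P + s) - 111 = -111 + P + s)
Y = -7576/6513 (Y = 7576*(-1/6513) = -7576/6513 ≈ -1.1632)
U(180, -190) - (Y - (-11010 - g(-112, 110))) = (-111 - 190 + 180) - (-7576/6513 - (-11010 - 111*(-112))) = -121 - (-7576/6513 - (-11010 - 1*(-12432))) = -121 - (-7576/6513 - (-11010 + 12432)) = -121 - (-7576/6513 - 1*1422) = -121 - (-7576/6513 - 1422) = -121 - 1*(-9269062/6513) = -121 + 9269062/6513 = 8480989/6513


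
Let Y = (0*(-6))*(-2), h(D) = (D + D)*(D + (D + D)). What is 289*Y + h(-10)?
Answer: 600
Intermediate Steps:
h(D) = 6*D**2 (h(D) = (2*D)*(D + 2*D) = (2*D)*(3*D) = 6*D**2)
Y = 0 (Y = 0*(-2) = 0)
289*Y + h(-10) = 289*0 + 6*(-10)**2 = 0 + 6*100 = 0 + 600 = 600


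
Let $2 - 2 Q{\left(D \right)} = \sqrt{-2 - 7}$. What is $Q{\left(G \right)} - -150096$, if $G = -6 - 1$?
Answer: $150097 - \frac{3 i}{2} \approx 1.501 \cdot 10^{5} - 1.5 i$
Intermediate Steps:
$G = -7$
$Q{\left(D \right)} = 1 - \frac{3 i}{2}$ ($Q{\left(D \right)} = 1 - \frac{\sqrt{-2 - 7}}{2} = 1 - \frac{\sqrt{-9}}{2} = 1 - \frac{3 i}{2}$)
$Q{\left(G \right)} - -150096 = \left(1 - \frac{3 i}{2}\right) - -150096 = \left(1 - \frac{3 i}{2}\right) + 150096 = 150097 - \frac{3 i}{2}$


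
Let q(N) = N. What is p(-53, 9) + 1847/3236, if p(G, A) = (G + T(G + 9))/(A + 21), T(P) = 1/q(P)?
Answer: -1277887/1067880 ≈ -1.1967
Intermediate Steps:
T(P) = 1/P
p(G, A) = (G + 1/(9 + G))/(21 + A) (p(G, A) = (G + 1/(G + 9))/(A + 21) = (G + 1/(9 + G))/(21 + A))
p(-53, 9) + 1847/3236 = (1 - 53*(9 - 53))/((9 - 53)*(21 + 9)) + 1847/3236 = (1 - 53*(-44))/(-44*30) + 1847*(1/3236) = -1/44*1/30*(1 + 2332) + 1847/3236 = -1/44*1/30*2333 + 1847/3236 = -2333/1320 + 1847/3236 = -1277887/1067880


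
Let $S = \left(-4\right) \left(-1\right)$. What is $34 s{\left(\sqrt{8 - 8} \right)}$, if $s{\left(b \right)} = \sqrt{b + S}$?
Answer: $68$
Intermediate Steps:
$S = 4$
$s{\left(b \right)} = \sqrt{4 + b}$ ($s{\left(b \right)} = \sqrt{b + 4} = \sqrt{4 + b}$)
$34 s{\left(\sqrt{8 - 8} \right)} = 34 \sqrt{4 + \sqrt{8 - 8}} = 34 \sqrt{4 + \sqrt{0}} = 34 \sqrt{4 + 0} = 34 \sqrt{4} = 34 \cdot 2 = 68$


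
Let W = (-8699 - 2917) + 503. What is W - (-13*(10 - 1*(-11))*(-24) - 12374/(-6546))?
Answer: -57823732/3273 ≈ -17667.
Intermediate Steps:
W = -11113 (W = -11616 + 503 = -11113)
W - (-13*(10 - 1*(-11))*(-24) - 12374/(-6546)) = -11113 - (-13*(10 - 1*(-11))*(-24) - 12374/(-6546)) = -11113 - (-13*(10 + 11)*(-24) - 12374*(-1)/6546) = -11113 - (-13*21*(-24) - 1*(-6187/3273)) = -11113 - (-273*(-24) + 6187/3273) = -11113 - (6552 + 6187/3273) = -11113 - 1*21450883/3273 = -11113 - 21450883/3273 = -57823732/3273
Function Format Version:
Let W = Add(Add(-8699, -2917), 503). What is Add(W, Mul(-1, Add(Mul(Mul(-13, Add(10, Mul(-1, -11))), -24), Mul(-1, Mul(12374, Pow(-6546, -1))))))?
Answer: Rational(-57823732, 3273) ≈ -17667.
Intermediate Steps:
W = -11113 (W = Add(-11616, 503) = -11113)
Add(W, Mul(-1, Add(Mul(Mul(-13, Add(10, Mul(-1, -11))), -24), Mul(-1, Mul(12374, Pow(-6546, -1)))))) = Add(-11113, Mul(-1, Add(Mul(Mul(-13, Add(10, Mul(-1, -11))), -24), Mul(-1, Mul(12374, Pow(-6546, -1)))))) = Add(-11113, Mul(-1, Add(Mul(Mul(-13, Add(10, 11)), -24), Mul(-1, Mul(12374, Rational(-1, 6546)))))) = Add(-11113, Mul(-1, Add(Mul(Mul(-13, 21), -24), Mul(-1, Rational(-6187, 3273))))) = Add(-11113, Mul(-1, Add(Mul(-273, -24), Rational(6187, 3273)))) = Add(-11113, Mul(-1, Add(6552, Rational(6187, 3273)))) = Add(-11113, Mul(-1, Rational(21450883, 3273))) = Add(-11113, Rational(-21450883, 3273)) = Rational(-57823732, 3273)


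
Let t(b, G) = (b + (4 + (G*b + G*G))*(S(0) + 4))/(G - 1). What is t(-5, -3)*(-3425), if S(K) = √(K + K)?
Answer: 366475/4 ≈ 91619.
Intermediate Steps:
S(K) = √2*√K (S(K) = √(2*K) = √2*√K)
t(b, G) = (16 + b + 4*G² + 4*G*b)/(-1 + G) (t(b, G) = (b + (4 + (G*b + G*G))*(√2*√0 + 4))/(G - 1) = (b + (4 + (G*b + G²))*(√2*0 + 4))/(-1 + G) = (b + (4 + (G² + G*b))*(0 + 4))/(-1 + G) = (b + (4 + G² + G*b)*4)/(-1 + G) = (b + (16 + 4*G² + 4*G*b))/(-1 + G) = (16 + b + 4*G² + 4*G*b)/(-1 + G))
t(-5, -3)*(-3425) = ((16 - 5 + 4*(-3)² + 4*(-3)*(-5))/(-1 - 3))*(-3425) = ((16 - 5 + 4*9 + 60)/(-4))*(-3425) = -(16 - 5 + 36 + 60)/4*(-3425) = -¼*107*(-3425) = -107/4*(-3425) = 366475/4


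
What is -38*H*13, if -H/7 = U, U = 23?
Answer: 79534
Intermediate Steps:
H = -161 (H = -7*23 = -161)
-38*H*13 = -38*(-161)*13 = 6118*13 = 79534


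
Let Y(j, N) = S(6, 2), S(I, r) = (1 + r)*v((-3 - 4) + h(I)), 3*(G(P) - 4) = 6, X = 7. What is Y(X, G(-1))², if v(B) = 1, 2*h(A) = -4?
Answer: 9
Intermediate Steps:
h(A) = -2 (h(A) = (½)*(-4) = -2)
G(P) = 6 (G(P) = 4 + (⅓)*6 = 4 + 2 = 6)
S(I, r) = 1 + r (S(I, r) = (1 + r)*1 = 1 + r)
Y(j, N) = 3 (Y(j, N) = 1 + 2 = 3)
Y(X, G(-1))² = 3² = 9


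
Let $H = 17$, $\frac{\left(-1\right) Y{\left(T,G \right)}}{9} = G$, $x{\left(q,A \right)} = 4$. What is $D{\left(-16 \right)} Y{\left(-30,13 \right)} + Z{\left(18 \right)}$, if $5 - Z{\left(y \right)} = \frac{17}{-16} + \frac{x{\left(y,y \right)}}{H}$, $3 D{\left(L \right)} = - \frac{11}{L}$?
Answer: $- \frac{1427}{68} \approx -20.985$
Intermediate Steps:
$Y{\left(T,G \right)} = - 9 G$
$D{\left(L \right)} = - \frac{11}{3 L}$ ($D{\left(L \right)} = \frac{\left(-11\right) \frac{1}{L}}{3} = - \frac{11}{3 L}$)
$Z{\left(y \right)} = \frac{1585}{272}$ ($Z{\left(y \right)} = 5 - \left(\frac{17}{-16} + \frac{4}{17}\right) = 5 - \left(17 \left(- \frac{1}{16}\right) + 4 \cdot \frac{1}{17}\right) = 5 - \left(- \frac{17}{16} + \frac{4}{17}\right) = 5 - - \frac{225}{272} = 5 + \frac{225}{272} = \frac{1585}{272}$)
$D{\left(-16 \right)} Y{\left(-30,13 \right)} + Z{\left(18 \right)} = - \frac{11}{3 \left(-16\right)} \left(\left(-9\right) 13\right) + \frac{1585}{272} = \left(- \frac{11}{3}\right) \left(- \frac{1}{16}\right) \left(-117\right) + \frac{1585}{272} = \frac{11}{48} \left(-117\right) + \frac{1585}{272} = - \frac{429}{16} + \frac{1585}{272} = - \frac{1427}{68}$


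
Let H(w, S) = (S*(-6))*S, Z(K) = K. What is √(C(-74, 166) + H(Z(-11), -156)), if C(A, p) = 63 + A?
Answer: I*√146027 ≈ 382.13*I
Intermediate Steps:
H(w, S) = -6*S² (H(w, S) = (-6*S)*S = -6*S²)
√(C(-74, 166) + H(Z(-11), -156)) = √((63 - 74) - 6*(-156)²) = √(-11 - 6*24336) = √(-11 - 146016) = √(-146027) = I*√146027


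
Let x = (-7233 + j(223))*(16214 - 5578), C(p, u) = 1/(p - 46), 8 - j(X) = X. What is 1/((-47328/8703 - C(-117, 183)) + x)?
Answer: -472863/37458756793451 ≈ -1.2624e-8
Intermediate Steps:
j(X) = 8 - X
C(p, u) = 1/(-46 + p)
x = -79216928 (x = (-7233 + (8 - 1*223))*(16214 - 5578) = (-7233 + (8 - 223))*10636 = (-7233 - 215)*10636 = -7448*10636 = -79216928)
1/((-47328/8703 - C(-117, 183)) + x) = 1/((-47328/8703 - 1/(-46 - 117)) - 79216928) = 1/((-47328*1/8703 - 1/(-163)) - 79216928) = 1/((-15776/2901 - 1*(-1/163)) - 79216928) = 1/((-15776/2901 + 1/163) - 79216928) = 1/(-2568587/472863 - 79216928) = 1/(-37458756793451/472863) = -472863/37458756793451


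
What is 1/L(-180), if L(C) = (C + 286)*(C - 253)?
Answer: -1/45898 ≈ -2.1787e-5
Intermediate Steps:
L(C) = (-253 + C)*(286 + C) (L(C) = (286 + C)*(-253 + C) = (-253 + C)*(286 + C))
1/L(-180) = 1/(-72358 + (-180)² + 33*(-180)) = 1/(-72358 + 32400 - 5940) = 1/(-45898) = -1/45898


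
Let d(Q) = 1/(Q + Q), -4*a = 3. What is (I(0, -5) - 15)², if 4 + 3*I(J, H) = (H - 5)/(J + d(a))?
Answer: 1156/9 ≈ 128.44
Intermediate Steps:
a = -¾ (a = -¼*3 = -¾ ≈ -0.75000)
d(Q) = 1/(2*Q)
I(J, H) = -4/3 + (-5 + H)/(3*(-⅔ + J)) (I(J, H) = -4/3 + ((H - 5)/(J + 1/(2*(-¾))))/3 = -4/3 + ((-5 + H)/(J + (½)*(-4/3)))/3 = -4/3 + ((-5 + H)/(J - ⅔))/3 = -4/3 + ((-5 + H)/(-⅔ + J))/3 = -4/3 + (-5 + H)/(3*(-⅔ + J)))
(I(0, -5) - 15)² = ((-7 - 12*0 + 3*(-5))/(3*(-2 + 3*0)) - 15)² = ((-7 + 0 - 15)/(3*(-2 + 0)) - 15)² = ((⅓)*(-22)/(-2) - 15)² = ((⅓)*(-½)*(-22) - 15)² = (11/3 - 15)² = (-34/3)² = 1156/9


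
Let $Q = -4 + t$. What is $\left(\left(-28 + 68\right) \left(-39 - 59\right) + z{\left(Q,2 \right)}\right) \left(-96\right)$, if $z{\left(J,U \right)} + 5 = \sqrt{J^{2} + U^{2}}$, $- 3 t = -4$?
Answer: $376480$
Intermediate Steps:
$t = \frac{4}{3}$ ($t = \left(- \frac{1}{3}\right) \left(-4\right) = \frac{4}{3} \approx 1.3333$)
$Q = - \frac{8}{3}$ ($Q = -4 + \frac{4}{3} = - \frac{8}{3} \approx -2.6667$)
$z{\left(J,U \right)} = -5 + \sqrt{J^{2} + U^{2}}$
$\left(\left(-28 + 68\right) \left(-39 - 59\right) + z{\left(Q,2 \right)}\right) \left(-96\right) = \left(\left(-28 + 68\right) \left(-39 - 59\right) - \left(5 - \sqrt{\left(- \frac{8}{3}\right)^{2} + 2^{2}}\right)\right) \left(-96\right) = \left(40 \left(-98\right) - \left(5 - \sqrt{\frac{64}{9} + 4}\right)\right) \left(-96\right) = \left(-3920 - \left(5 - \sqrt{\frac{100}{9}}\right)\right) \left(-96\right) = \left(-3920 + \left(-5 + \frac{10}{3}\right)\right) \left(-96\right) = \left(-3920 - \frac{5}{3}\right) \left(-96\right) = \left(- \frac{11765}{3}\right) \left(-96\right) = 376480$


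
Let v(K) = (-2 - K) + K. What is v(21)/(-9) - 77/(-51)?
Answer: 265/153 ≈ 1.7320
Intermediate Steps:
v(K) = -2
v(21)/(-9) - 77/(-51) = -2/(-9) - 77/(-51) = -2*(-⅑) - 77*(-1/51) = 2/9 + 77/51 = 265/153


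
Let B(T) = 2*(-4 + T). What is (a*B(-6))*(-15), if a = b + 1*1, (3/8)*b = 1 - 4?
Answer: -2100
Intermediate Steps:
B(T) = -8 + 2*T
b = -8 (b = 8*(1 - 4)/3 = (8/3)*(-3) = -8)
a = -7 (a = -8 + 1*1 = -8 + 1 = -7)
(a*B(-6))*(-15) = -7*(-8 + 2*(-6))*(-15) = -7*(-8 - 12)*(-15) = -7*(-20)*(-15) = 140*(-15) = -2100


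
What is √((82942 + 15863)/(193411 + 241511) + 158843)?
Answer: √3338481280876558/144974 ≈ 398.55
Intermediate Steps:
√((82942 + 15863)/(193411 + 241511) + 158843) = √(98805/434922 + 158843) = √(98805*(1/434922) + 158843) = √(32935/144974 + 158843) = √(23028138017/144974) = √3338481280876558/144974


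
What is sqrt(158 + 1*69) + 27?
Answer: 27 + sqrt(227) ≈ 42.067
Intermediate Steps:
sqrt(158 + 1*69) + 27 = sqrt(158 + 69) + 27 = sqrt(227) + 27 = 27 + sqrt(227)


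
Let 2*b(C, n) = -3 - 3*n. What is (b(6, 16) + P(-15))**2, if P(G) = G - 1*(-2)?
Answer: 5929/4 ≈ 1482.3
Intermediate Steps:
b(C, n) = -3/2 - 3*n/2 (b(C, n) = (-3 - 3*n)/2 = -3/2 - 3*n/2)
P(G) = 2 + G (P(G) = G + 2 = 2 + G)
(b(6, 16) + P(-15))**2 = ((-3/2 - 3/2*16) + (2 - 15))**2 = ((-3/2 - 24) - 13)**2 = (-51/2 - 13)**2 = (-77/2)**2 = 5929/4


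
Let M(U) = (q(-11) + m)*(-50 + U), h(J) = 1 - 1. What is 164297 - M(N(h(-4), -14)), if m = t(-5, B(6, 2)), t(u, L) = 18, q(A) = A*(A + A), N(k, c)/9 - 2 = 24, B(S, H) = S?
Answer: 116457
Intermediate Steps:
h(J) = 0
N(k, c) = 234 (N(k, c) = 18 + 9*24 = 18 + 216 = 234)
q(A) = 2*A**2 (q(A) = A*(2*A) = 2*A**2)
m = 18
M(U) = -13000 + 260*U (M(U) = (2*(-11)**2 + 18)*(-50 + U) = (2*121 + 18)*(-50 + U) = (242 + 18)*(-50 + U) = 260*(-50 + U) = -13000 + 260*U)
164297 - M(N(h(-4), -14)) = 164297 - (-13000 + 260*234) = 164297 - (-13000 + 60840) = 164297 - 1*47840 = 164297 - 47840 = 116457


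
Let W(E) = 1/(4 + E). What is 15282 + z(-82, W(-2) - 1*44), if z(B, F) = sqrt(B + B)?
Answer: 15282 + 2*I*sqrt(41) ≈ 15282.0 + 12.806*I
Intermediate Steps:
z(B, F) = sqrt(2)*sqrt(B) (z(B, F) = sqrt(2*B) = sqrt(2)*sqrt(B))
15282 + z(-82, W(-2) - 1*44) = 15282 + sqrt(2)*sqrt(-82) = 15282 + sqrt(2)*(I*sqrt(82)) = 15282 + 2*I*sqrt(41)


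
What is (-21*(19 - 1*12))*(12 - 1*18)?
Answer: 882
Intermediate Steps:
(-21*(19 - 1*12))*(12 - 1*18) = (-21*(19 - 12))*(12 - 18) = -21*7*(-6) = -147*(-6) = 882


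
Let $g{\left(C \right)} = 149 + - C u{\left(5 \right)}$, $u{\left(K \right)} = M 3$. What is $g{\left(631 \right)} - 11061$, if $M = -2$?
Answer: $-7126$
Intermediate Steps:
$u{\left(K \right)} = -6$ ($u{\left(K \right)} = \left(-2\right) 3 = -6$)
$g{\left(C \right)} = 149 + 6 C$ ($g{\left(C \right)} = 149 + - C \left(-6\right) = 149 + 6 C$)
$g{\left(631 \right)} - 11061 = \left(149 + 6 \cdot 631\right) - 11061 = \left(149 + 3786\right) - 11061 = 3935 - 11061 = -7126$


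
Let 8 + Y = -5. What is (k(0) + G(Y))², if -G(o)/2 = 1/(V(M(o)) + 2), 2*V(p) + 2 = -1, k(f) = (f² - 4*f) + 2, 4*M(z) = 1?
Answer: 4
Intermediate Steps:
M(z) = ¼ (M(z) = (¼)*1 = ¼)
k(f) = 2 + f² - 4*f
Y = -13 (Y = -8 - 5 = -13)
V(p) = -3/2 (V(p) = -1 + (½)*(-1) = -1 - ½ = -3/2)
G(o) = -4 (G(o) = -2/(-3/2 + 2) = -2/½ = -2*2 = -4)
(k(0) + G(Y))² = ((2 + 0² - 4*0) - 4)² = ((2 + 0 + 0) - 4)² = (2 - 4)² = (-2)² = 4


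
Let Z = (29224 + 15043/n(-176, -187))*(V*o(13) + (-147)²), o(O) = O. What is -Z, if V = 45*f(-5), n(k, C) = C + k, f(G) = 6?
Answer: -88697441337/121 ≈ -7.3304e+8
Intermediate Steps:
V = 270 (V = 45*6 = 270)
Z = 88697441337/121 (Z = (29224 + 15043/(-187 - 176))*(270*13 + (-147)²) = (29224 + 15043/(-363))*(3510 + 21609) = (29224 + 15043*(-1/363))*25119 = (29224 - 15043/363)*25119 = (10593269/363)*25119 = 88697441337/121 ≈ 7.3304e+8)
-Z = -1*88697441337/121 = -88697441337/121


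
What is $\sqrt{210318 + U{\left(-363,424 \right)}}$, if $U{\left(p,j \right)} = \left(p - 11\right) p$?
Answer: $4 \sqrt{21630} \approx 588.29$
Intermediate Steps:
$U{\left(p,j \right)} = p \left(-11 + p\right)$ ($U{\left(p,j \right)} = \left(-11 + p\right) p = p \left(-11 + p\right)$)
$\sqrt{210318 + U{\left(-363,424 \right)}} = \sqrt{210318 - 363 \left(-11 - 363\right)} = \sqrt{210318 - -135762} = \sqrt{210318 + 135762} = \sqrt{346080} = 4 \sqrt{21630}$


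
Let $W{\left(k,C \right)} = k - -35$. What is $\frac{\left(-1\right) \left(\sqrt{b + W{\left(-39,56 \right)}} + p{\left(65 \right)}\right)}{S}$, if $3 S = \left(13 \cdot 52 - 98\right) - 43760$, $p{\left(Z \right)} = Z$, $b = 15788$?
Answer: $\frac{65}{14394} + \frac{\sqrt{3946}}{7197} \approx 0.013244$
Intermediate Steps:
$W{\left(k,C \right)} = 35 + k$ ($W{\left(k,C \right)} = k + 35 = 35 + k$)
$S = -14394$ ($S = \frac{\left(13 \cdot 52 - 98\right) - 43760}{3} = \frac{\left(676 - 98\right) - 43760}{3} = \frac{578 - 43760}{3} = \frac{1}{3} \left(-43182\right) = -14394$)
$\frac{\left(-1\right) \left(\sqrt{b + W{\left(-39,56 \right)}} + p{\left(65 \right)}\right)}{S} = \frac{\left(-1\right) \left(\sqrt{15788 + \left(35 - 39\right)} + 65\right)}{-14394} = - (\sqrt{15788 - 4} + 65) \left(- \frac{1}{14394}\right) = - (\sqrt{15784} + 65) \left(- \frac{1}{14394}\right) = - (2 \sqrt{3946} + 65) \left(- \frac{1}{14394}\right) = - (65 + 2 \sqrt{3946}) \left(- \frac{1}{14394}\right) = \left(-65 - 2 \sqrt{3946}\right) \left(- \frac{1}{14394}\right) = \frac{65}{14394} + \frac{\sqrt{3946}}{7197}$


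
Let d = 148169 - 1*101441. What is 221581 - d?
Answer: 174853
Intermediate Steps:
d = 46728 (d = 148169 - 101441 = 46728)
221581 - d = 221581 - 1*46728 = 221581 - 46728 = 174853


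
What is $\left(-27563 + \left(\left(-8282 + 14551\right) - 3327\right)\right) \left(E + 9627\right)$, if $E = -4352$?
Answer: $-129875775$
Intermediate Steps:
$\left(-27563 + \left(\left(-8282 + 14551\right) - 3327\right)\right) \left(E + 9627\right) = \left(-27563 + \left(\left(-8282 + 14551\right) - 3327\right)\right) \left(-4352 + 9627\right) = \left(-27563 + \left(6269 - 3327\right)\right) 5275 = \left(-27563 + 2942\right) 5275 = \left(-24621\right) 5275 = -129875775$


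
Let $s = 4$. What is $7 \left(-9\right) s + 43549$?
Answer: $43297$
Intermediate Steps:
$7 \left(-9\right) s + 43549 = 7 \left(-9\right) 4 + 43549 = \left(-63\right) 4 + 43549 = -252 + 43549 = 43297$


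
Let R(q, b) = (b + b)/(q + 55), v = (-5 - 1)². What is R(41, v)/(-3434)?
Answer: -3/13736 ≈ -0.00021840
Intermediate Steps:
v = 36 (v = (-6)² = 36)
R(q, b) = 2*b/(55 + q) (R(q, b) = (2*b)/(55 + q) = 2*b/(55 + q))
R(41, v)/(-3434) = (2*36/(55 + 41))/(-3434) = (2*36/96)*(-1/3434) = (2*36*(1/96))*(-1/3434) = (¾)*(-1/3434) = -3/13736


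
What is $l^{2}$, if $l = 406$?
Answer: $164836$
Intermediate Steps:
$l^{2} = 406^{2} = 164836$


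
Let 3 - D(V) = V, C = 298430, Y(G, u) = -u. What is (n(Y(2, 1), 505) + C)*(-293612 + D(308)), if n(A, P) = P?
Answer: -87862078395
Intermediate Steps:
D(V) = 3 - V
(n(Y(2, 1), 505) + C)*(-293612 + D(308)) = (505 + 298430)*(-293612 + (3 - 1*308)) = 298935*(-293612 + (3 - 308)) = 298935*(-293612 - 305) = 298935*(-293917) = -87862078395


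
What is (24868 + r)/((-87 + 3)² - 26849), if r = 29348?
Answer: -54216/19793 ≈ -2.7392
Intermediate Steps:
(24868 + r)/((-87 + 3)² - 26849) = (24868 + 29348)/((-87 + 3)² - 26849) = 54216/((-84)² - 26849) = 54216/(7056 - 26849) = 54216/(-19793) = 54216*(-1/19793) = -54216/19793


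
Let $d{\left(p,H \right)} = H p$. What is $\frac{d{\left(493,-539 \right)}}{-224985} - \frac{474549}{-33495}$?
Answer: $\frac{7711128842}{502391505} \approx 15.349$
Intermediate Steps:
$\frac{d{\left(493,-539 \right)}}{-224985} - \frac{474549}{-33495} = \frac{\left(-539\right) 493}{-224985} - \frac{474549}{-33495} = \left(-265727\right) \left(- \frac{1}{224985}\right) - - \frac{158183}{11165} = \frac{265727}{224985} + \frac{158183}{11165} = \frac{7711128842}{502391505}$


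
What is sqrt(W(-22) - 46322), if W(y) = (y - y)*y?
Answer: I*sqrt(46322) ≈ 215.23*I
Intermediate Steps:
W(y) = 0 (W(y) = 0*y = 0)
sqrt(W(-22) - 46322) = sqrt(0 - 46322) = sqrt(-46322) = I*sqrt(46322)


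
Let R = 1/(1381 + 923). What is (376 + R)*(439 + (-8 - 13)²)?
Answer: 47646775/144 ≈ 3.3088e+5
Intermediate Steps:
R = 1/2304 ≈ 0.00043403
(376 + R)*(439 + (-8 - 13)²) = (376 + 1/2304)*(439 + (-8 - 13)²) = 866305*(439 + (-21)²)/2304 = 866305*(439 + 441)/2304 = (866305/2304)*880 = 47646775/144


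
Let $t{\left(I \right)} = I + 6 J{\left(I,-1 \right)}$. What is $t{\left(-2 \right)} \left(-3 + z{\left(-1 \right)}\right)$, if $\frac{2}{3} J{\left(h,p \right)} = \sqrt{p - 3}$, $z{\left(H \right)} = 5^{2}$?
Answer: $-44 + 396 i \approx -44.0 + 396.0 i$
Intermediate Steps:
$z{\left(H \right)} = 25$
$J{\left(h,p \right)} = \frac{3 \sqrt{-3 + p}}{2}$ ($J{\left(h,p \right)} = \frac{3 \sqrt{p - 3}}{2} = \frac{3 \sqrt{-3 + p}}{2}$)
$t{\left(I \right)} = I + 18 i$ ($t{\left(I \right)} = I + 6 \frac{3 \sqrt{-3 - 1}}{2} = I + 6 \frac{3 \sqrt{-4}}{2} = I + 6 \frac{3 \cdot 2 i}{2} = I + 6 \cdot 3 i = I + 18 i$)
$t{\left(-2 \right)} \left(-3 + z{\left(-1 \right)}\right) = \left(-2 + 18 i\right) \left(-3 + 25\right) = \left(-2 + 18 i\right) 22 = -44 + 396 i$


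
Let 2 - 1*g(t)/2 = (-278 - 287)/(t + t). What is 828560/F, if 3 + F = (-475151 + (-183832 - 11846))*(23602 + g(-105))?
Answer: -434994/8311789331 ≈ -5.2335e-5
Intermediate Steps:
g(t) = 4 + 565/t (g(t) = 4 - 2*(-278 - 287)/(t + t) = 4 - (-1130)/(2*t) = 4 - (-1130)*1/(2*t) = 4 - (-565)/t = 4 + 565/t)
F = -332471573240/21 (F = -3 + (-475151 + (-183832 - 11846))*(23602 + (4 + 565/(-105))) = -3 + (-475151 - 195678)*(23602 + (4 + 565*(-1/105))) = -3 - 670829*(23602 + (4 - 113/21)) = -3 - 670829*(23602 - 29/21) = -3 - 670829*495613/21 = -3 - 332471573177/21 = -332471573240/21 ≈ -1.5832e+10)
828560/F = 828560/(-332471573240/21) = 828560*(-21/332471573240) = -434994/8311789331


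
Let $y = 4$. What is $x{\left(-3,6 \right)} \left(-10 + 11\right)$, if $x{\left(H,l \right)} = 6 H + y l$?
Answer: $6$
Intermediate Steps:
$x{\left(H,l \right)} = 4 l + 6 H$ ($x{\left(H,l \right)} = 6 H + 4 l = 4 l + 6 H$)
$x{\left(-3,6 \right)} \left(-10 + 11\right) = \left(4 \cdot 6 + 6 \left(-3\right)\right) \left(-10 + 11\right) = \left(24 - 18\right) 1 = 6 \cdot 1 = 6$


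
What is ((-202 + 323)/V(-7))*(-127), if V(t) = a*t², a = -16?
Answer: 15367/784 ≈ 19.601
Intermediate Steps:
V(t) = -16*t²
((-202 + 323)/V(-7))*(-127) = ((-202 + 323)/((-16*(-7)²)))*(-127) = (121/((-16*49)))*(-127) = (121/(-784))*(-127) = (121*(-1/784))*(-127) = -121/784*(-127) = 15367/784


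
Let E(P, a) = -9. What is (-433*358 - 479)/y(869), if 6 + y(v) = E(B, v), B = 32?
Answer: 51831/5 ≈ 10366.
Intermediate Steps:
y(v) = -15 (y(v) = -6 - 9 = -15)
(-433*358 - 479)/y(869) = (-433*358 - 479)/(-15) = (-155014 - 479)*(-1/15) = -155493*(-1/15) = 51831/5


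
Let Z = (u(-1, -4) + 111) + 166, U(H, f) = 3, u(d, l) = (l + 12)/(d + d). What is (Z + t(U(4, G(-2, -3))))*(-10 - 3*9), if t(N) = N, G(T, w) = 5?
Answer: -10212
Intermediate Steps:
u(d, l) = (12 + l)/(2*d) (u(d, l) = (12 + l)/((2*d)) = (12 + l)*(1/(2*d)) = (12 + l)/(2*d))
Z = 273 (Z = ((½)*(12 - 4)/(-1) + 111) + 166 = ((½)*(-1)*8 + 111) + 166 = (-4 + 111) + 166 = 107 + 166 = 273)
(Z + t(U(4, G(-2, -3))))*(-10 - 3*9) = (273 + 3)*(-10 - 3*9) = 276*(-10 - 27) = 276*(-37) = -10212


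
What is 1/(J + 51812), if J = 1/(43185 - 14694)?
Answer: 28491/1476175693 ≈ 1.9301e-5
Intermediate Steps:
J = 1/28491 ≈ 3.5099e-5
1/(J + 51812) = 1/(1/28491 + 51812) = 1/(1476175693/28491) = 28491/1476175693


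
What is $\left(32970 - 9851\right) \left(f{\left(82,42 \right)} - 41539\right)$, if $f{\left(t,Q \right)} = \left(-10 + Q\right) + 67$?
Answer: $-958051360$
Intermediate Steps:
$f{\left(t,Q \right)} = 57 + Q$
$\left(32970 - 9851\right) \left(f{\left(82,42 \right)} - 41539\right) = \left(32970 - 9851\right) \left(\left(57 + 42\right) - 41539\right) = 23119 \left(99 - 41539\right) = 23119 \left(-41440\right) = -958051360$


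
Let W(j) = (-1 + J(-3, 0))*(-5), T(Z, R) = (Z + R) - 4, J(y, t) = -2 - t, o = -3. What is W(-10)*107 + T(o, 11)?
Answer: 1609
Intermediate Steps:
T(Z, R) = -4 + R + Z (T(Z, R) = (R + Z) - 4 = -4 + R + Z)
W(j) = 15 (W(j) = (-1 + (-2 - 1*0))*(-5) = (-1 + (-2 + 0))*(-5) = (-1 - 2)*(-5) = -3*(-5) = 15)
W(-10)*107 + T(o, 11) = 15*107 + (-4 + 11 - 3) = 1605 + 4 = 1609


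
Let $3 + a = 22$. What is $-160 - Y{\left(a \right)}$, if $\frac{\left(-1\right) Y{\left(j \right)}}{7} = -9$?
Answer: $-223$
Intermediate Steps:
$a = 19$ ($a = -3 + 22 = 19$)
$Y{\left(j \right)} = 63$ ($Y{\left(j \right)} = \left(-7\right) \left(-9\right) = 63$)
$-160 - Y{\left(a \right)} = -160 - 63 = -223$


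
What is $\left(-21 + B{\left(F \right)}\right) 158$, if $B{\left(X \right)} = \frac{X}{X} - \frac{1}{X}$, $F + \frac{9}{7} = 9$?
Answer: $- \frac{85873}{27} \approx -3180.5$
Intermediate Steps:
$F = \frac{54}{7}$ ($F = - \frac{9}{7} + 9 = \frac{54}{7} \approx 7.7143$)
$B{\left(X \right)} = 1 - \frac{1}{X}$
$\left(-21 + B{\left(F \right)}\right) 158 = \left(-21 + \frac{-1 + \frac{54}{7}}{\frac{54}{7}}\right) 158 = \left(-21 + \frac{7}{54} \cdot \frac{47}{7}\right) 158 = \left(-21 + \frac{47}{54}\right) 158 = \left(- \frac{1087}{54}\right) 158 = - \frac{85873}{27}$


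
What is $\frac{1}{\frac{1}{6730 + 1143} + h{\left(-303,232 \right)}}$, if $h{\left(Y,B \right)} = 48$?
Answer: $\frac{7873}{377905} \approx 0.020833$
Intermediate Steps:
$\frac{1}{\frac{1}{6730 + 1143} + h{\left(-303,232 \right)}} = \frac{1}{\frac{1}{6730 + 1143} + 48} = \frac{1}{\frac{1}{7873} + 48} = \frac{1}{\frac{377905}{7873}} = \frac{7873}{377905}$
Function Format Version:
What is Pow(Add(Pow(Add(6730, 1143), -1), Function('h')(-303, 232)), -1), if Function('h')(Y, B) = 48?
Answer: Rational(7873, 377905) ≈ 0.020833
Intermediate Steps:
Pow(Add(Pow(Add(6730, 1143), -1), Function('h')(-303, 232)), -1) = Pow(Add(Pow(Add(6730, 1143), -1), 48), -1) = Pow(Add(Pow(7873, -1), 48), -1) = Pow(Add(Rational(1, 7873), 48), -1) = Pow(Rational(377905, 7873), -1) = Rational(7873, 377905)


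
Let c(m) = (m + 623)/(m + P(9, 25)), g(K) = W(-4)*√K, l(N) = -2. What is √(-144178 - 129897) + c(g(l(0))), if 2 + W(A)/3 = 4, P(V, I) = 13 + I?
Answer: (-623*I + 6*√2 + 190*√10963 + 30*I*√21926)/(2*(-19*I + 3*√2)) ≈ 15.664 + 520.25*I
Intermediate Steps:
W(A) = 6 (W(A) = -6 + 3*4 = -6 + 12 = 6)
g(K) = 6*√K
c(m) = (623 + m)/(38 + m) (c(m) = (m + 623)/(m + (13 + 25)) = (623 + m)/(m + 38) = (623 + m)/(38 + m))
√(-144178 - 129897) + c(g(l(0))) = √(-144178 - 129897) + (623 + 6*√(-2))/(38 + 6*√(-2)) = √(-274075) + (623 + 6*(I*√2))/(38 + 6*(I*√2)) = 5*I*√10963 + (623 + 6*I*√2)/(38 + 6*I*√2) = (623 + 6*I*√2)/(38 + 6*I*√2) + 5*I*√10963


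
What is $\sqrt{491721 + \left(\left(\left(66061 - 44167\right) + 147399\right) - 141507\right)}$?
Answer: $3 \sqrt{57723} \approx 720.77$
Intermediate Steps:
$\sqrt{491721 + \left(\left(\left(66061 - 44167\right) + 147399\right) - 141507\right)} = \sqrt{491721 + \left(\left(21894 + 147399\right) - 141507\right)} = \sqrt{491721 + \left(169293 - 141507\right)} = \sqrt{491721 + 27786} = \sqrt{519507} = 3 \sqrt{57723}$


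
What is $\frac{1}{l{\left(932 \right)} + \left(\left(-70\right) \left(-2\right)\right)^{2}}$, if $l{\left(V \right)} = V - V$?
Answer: $\frac{1}{19600} \approx 5.102 \cdot 10^{-5}$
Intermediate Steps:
$l{\left(V \right)} = 0$
$\frac{1}{l{\left(932 \right)} + \left(\left(-70\right) \left(-2\right)\right)^{2}} = \frac{1}{0 + \left(\left(-70\right) \left(-2\right)\right)^{2}} = \frac{1}{0 + 140^{2}} = \frac{1}{0 + 19600} = \frac{1}{19600}$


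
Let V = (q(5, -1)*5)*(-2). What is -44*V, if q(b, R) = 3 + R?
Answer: 880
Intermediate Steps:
V = -20 (V = ((3 - 1)*5)*(-2) = (2*5)*(-2) = 10*(-2) = -20)
-44*V = -44*(-20) = 880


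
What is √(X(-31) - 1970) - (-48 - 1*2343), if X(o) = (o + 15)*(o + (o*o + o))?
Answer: 2391 + I*√16354 ≈ 2391.0 + 127.88*I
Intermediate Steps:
X(o) = (15 + o)*(o² + 2*o) (X(o) = (15 + o)*(o + (o² + o)) = (15 + o)*(o + (o + o²)) = (15 + o)*(o² + 2*o))
√(X(-31) - 1970) - (-48 - 1*2343) = √(-31*(30 + (-31)² + 17*(-31)) - 1970) - (-48 - 1*2343) = √(-31*(30 + 961 - 527) - 1970) - (-48 - 2343) = √(-31*464 - 1970) - 1*(-2391) = √(-14384 - 1970) + 2391 = √(-16354) + 2391 = I*√16354 + 2391 = 2391 + I*√16354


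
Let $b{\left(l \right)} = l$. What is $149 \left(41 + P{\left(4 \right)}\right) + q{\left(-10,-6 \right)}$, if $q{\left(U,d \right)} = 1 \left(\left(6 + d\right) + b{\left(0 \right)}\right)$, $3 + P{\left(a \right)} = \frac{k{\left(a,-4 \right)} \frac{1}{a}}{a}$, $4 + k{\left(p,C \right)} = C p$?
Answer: $\frac{21903}{4} \approx 5475.8$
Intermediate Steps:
$k{\left(p,C \right)} = -4 + C p$
$P{\left(a \right)} = -3 + \frac{-4 - 4 a}{a^{2}}$ ($P{\left(a \right)} = -3 + \frac{\left(-4 - 4 a\right) \frac{1}{a}}{a} = -3 + \frac{\frac{1}{a} \left(-4 - 4 a\right)}{a} = -3 + \frac{-4 - 4 a}{a^{2}}$)
$q{\left(U,d \right)} = 6 + d$ ($q{\left(U,d \right)} = 1 \left(\left(6 + d\right) + 0\right) = 1 \left(6 + d\right) = 6 + d$)
$149 \left(41 + P{\left(4 \right)}\right) + q{\left(-10,-6 \right)} = 149 \left(41 - \left(3 + 1 + \frac{1}{4}\right)\right) + \left(6 - 6\right) = 149 \left(41 - \frac{17}{4}\right) + 0 = 149 \cdot \frac{147}{4} + 0 = \frac{21903}{4} + 0 = \frac{21903}{4}$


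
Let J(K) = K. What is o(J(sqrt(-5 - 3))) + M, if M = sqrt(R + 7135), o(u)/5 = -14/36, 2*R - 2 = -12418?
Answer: -35/18 + 3*sqrt(103) ≈ 28.502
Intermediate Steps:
R = -6208 (R = 1 + (1/2)*(-12418) = 1 - 6209 = -6208)
o(u) = -35/18 (o(u) = 5*(-14/36) = 5*(-14*1/36) = 5*(-7/18) = -35/18)
M = 3*sqrt(103) (M = sqrt(-6208 + 7135) = sqrt(927) = 3*sqrt(103) ≈ 30.447)
o(J(sqrt(-5 - 3))) + M = -35/18 + 3*sqrt(103)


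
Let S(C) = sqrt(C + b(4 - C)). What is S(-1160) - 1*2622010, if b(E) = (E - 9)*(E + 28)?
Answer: -2622010 + 20*sqrt(3439) ≈ -2.6208e+6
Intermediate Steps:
b(E) = (-9 + E)*(28 + E)
S(C) = sqrt(-176 + (4 - C)**2 - 18*C) (S(C) = sqrt(C + (-252 + (4 - C)**2 + 19*(4 - C))) = sqrt(C + (-252 + (4 - C)**2 + (76 - 19*C))) = sqrt(C + (-176 + (4 - C)**2 - 19*C)) = sqrt(-176 + (4 - C)**2 - 18*C))
S(-1160) - 1*2622010 = sqrt(-160 + (-1160)**2 - 26*(-1160)) - 1*2622010 = sqrt(-160 + 1345600 + 30160) - 2622010 = sqrt(1375600) - 2622010 = 20*sqrt(3439) - 2622010 = -2622010 + 20*sqrt(3439)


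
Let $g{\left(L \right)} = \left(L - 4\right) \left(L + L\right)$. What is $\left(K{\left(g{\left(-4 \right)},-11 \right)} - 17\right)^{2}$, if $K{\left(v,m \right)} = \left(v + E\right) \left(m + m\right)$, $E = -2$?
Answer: $1907161$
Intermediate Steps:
$g{\left(L \right)} = 2 L \left(-4 + L\right)$ ($g{\left(L \right)} = \left(-4 + L\right) 2 L = 2 L \left(-4 + L\right)$)
$K{\left(v,m \right)} = 2 m \left(-2 + v\right)$ ($K{\left(v,m \right)} = \left(v - 2\right) \left(m + m\right) = \left(-2 + v\right) 2 m = 2 m \left(-2 + v\right)$)
$\left(K{\left(g{\left(-4 \right)},-11 \right)} - 17\right)^{2} = \left(2 \left(-11\right) \left(-2 + 2 \left(-4\right) \left(-4 - 4\right)\right) - 17\right)^{2} = \left(2 \left(-11\right) \left(-2 + 2 \left(-4\right) \left(-8\right)\right) - 17\right)^{2} = \left(2 \left(-11\right) \left(-2 + 64\right) - 17\right)^{2} = \left(2 \left(-11\right) 62 - 17\right)^{2} = \left(-1364 - 17\right)^{2} = \left(-1381\right)^{2} = 1907161$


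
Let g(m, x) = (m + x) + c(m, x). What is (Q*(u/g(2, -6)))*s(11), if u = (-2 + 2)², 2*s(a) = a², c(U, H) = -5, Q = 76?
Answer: 0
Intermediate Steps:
s(a) = a²/2
u = 0 (u = 0² = 0)
g(m, x) = -5 + m + x (g(m, x) = (m + x) - 5 = -5 + m + x)
(Q*(u/g(2, -6)))*s(11) = (76*(0/(-5 + 2 - 6)))*((½)*11²) = (76*(0/(-9)))*((½)*121) = (76*(0*(-⅑)))*(121/2) = (76*0)*(121/2) = 0*(121/2) = 0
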